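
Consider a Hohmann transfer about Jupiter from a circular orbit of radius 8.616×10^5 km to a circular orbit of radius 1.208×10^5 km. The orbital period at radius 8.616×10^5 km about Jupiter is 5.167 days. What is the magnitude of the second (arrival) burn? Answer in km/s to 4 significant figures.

From Kepler's third law T² = 4π²r³/μ at r = 8.616×10^5 km, T = 5.167 days = 5.167 × 86400 s = 4.464288×10^5 s: μ = 4π²r³/T² = 1.26699×10^8 km³/s².
Semi-major axis of the transfer orbit: a_t = (8.616×10^5 + 1.208×10^5)/2 = 4.912×10^5 km.
On the circular orbit at r = 1.208×10^5 km, v_c = √(μ/r) = 32.386 km/s.
Vis-viva on the transfer ellipse at r = 1.208×10^5 km gives v_t = √[μ(2/r − 1/a_t)] = 42.892 km/s.
Δv₂ = |v_t − v_c| = |42.892 − 32.386| = 10.51 km/s.

Δv₂ = 10.51 km/s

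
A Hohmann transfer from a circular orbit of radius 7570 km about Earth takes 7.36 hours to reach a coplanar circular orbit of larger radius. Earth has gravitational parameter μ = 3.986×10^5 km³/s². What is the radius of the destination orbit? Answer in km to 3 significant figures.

Transfer time t = 7.36 hours = 26496 s, and t = π√(a_t³/μ).
So a_t = (μ t²/π²)^(1/3) = (3.986×10^5 × (26496)² / π²)^(1/3) = 30493 km.
Since a_t = (r₁ + r₂)/2, r₂ = 2a_t − r₁ = 2×30493 − 7570 = 53416 km.

r₂ = 53400 km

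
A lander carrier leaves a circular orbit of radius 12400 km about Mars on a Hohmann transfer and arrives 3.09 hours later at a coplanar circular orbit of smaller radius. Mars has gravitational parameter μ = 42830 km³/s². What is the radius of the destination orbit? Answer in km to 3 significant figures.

Transfer time t = 3.09 hours = 11124 s, and t = π√(a_t³/μ).
So a_t = (μ t²/π²)^(1/3) = (42830 × (11124)² / π²)^(1/3) = 8128.1 km.
Since a_t = (r₁ + r₂)/2, r₂ = 2a_t − r₁ = 2×8128.1 − 12400 = 3856.2 km.

r₂ = 3860 km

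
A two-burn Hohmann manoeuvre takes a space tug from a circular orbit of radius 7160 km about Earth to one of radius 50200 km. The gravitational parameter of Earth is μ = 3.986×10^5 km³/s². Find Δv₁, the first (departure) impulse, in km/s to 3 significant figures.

The Hohmann ellipse has a_t = (r₁ + r₂)/2 = 28680 km.
On the circular orbit at r = 7160 km, v_c = √(μ/r) = 7.461 km/s.
Transfer-orbit speed at the same r (vis-viva, a = a_t): v_t = √[μ(2/r − 1/a_t)] = 9.871 km/s.
Δv₁ = |v_t − v_c| = |9.871 − 7.461| = 2.410 km/s.

Δv₁ = 2.41 km/s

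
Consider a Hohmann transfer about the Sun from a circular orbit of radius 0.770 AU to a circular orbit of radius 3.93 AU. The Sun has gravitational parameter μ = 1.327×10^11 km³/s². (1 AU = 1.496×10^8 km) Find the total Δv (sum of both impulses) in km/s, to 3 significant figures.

In km: r₁ = 0.770 × 1.496×10^8 = 1.15192×10^8 km; r₂ = 3.93 × 1.496×10^8 = 5.87928×10^8 km.
The Hohmann ellipse has a_t = (r₁ + r₂)/2 = 3.5156×10^8 km.
At r₁ the circular-orbit speed is v₁ = √(μ/r₁) = 33.940974 km/s.
Transfer-orbit speed at r₁ (vis-viva): v_p = √[μ(2/r₁ − 1/a_t)] = 43.892129 km/s.
First burn Δv₁ = |v_p − v₁| = 9.951155 km/s.
Circular speed at r₂: v₂ = √(μ/r₂) = 15.023578 km/s.
Transfer-orbit speed at r₂: v_a = √[μ(2/r₂ − 1/a_t)] = 8.5997301 km/s.
Second burn Δv₂ = |v₂ − v_a| = 6.423848 km/s.
Total Δv = Δv₁ + Δv₂ = 16.38 km/s.

Δv = 16.4 km/s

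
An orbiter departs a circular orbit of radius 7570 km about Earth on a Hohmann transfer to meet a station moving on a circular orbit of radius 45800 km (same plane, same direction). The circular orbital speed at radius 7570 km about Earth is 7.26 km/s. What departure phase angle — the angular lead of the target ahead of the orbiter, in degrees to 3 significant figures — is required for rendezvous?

From the circular-orbit relation v² = μ/r at r = 7570 km: μ = v²r = (7.26)² × 7570 = 3.98997×10^5 km³/s².
Transfer-ellipse semi-major axis a_t = (r₁ + r₂)/2 = (7570 + 45800)/2 = 26685 km.
The half-period of the transfer ellipse is t = π√(a_t³/μ) = 21680.3 s.
The target's mean motion on its circular orbit is ω₂ = √(μ/r₂³) = 6.44446×10^-5 rad/s.
Angle swept by the target during transfer: ω₂·t = 1.39718 rad = 80.053°.
The orbiter traverses 180° on the transfer ellipse, so the target must lead by 180° − 80.053° = 99.9°.

φ = 99.9°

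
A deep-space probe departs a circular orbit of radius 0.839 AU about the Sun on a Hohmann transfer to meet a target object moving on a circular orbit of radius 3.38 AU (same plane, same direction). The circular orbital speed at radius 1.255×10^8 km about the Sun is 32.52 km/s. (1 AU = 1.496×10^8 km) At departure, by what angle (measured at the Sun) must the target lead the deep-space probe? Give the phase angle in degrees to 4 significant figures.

φ = 91.25°

From the circular-orbit relation v² = μ/r at r = 1.255×10^8 km: μ = v²r = (32.52)² × 1.255×10^8 = 1.32723×10^11 km³/s².
In km: r₁ = 0.839 × 1.496×10^8 = 1.255144×10^8 km; r₂ = 3.38 × 1.496×10^8 = 5.05648×10^8 km.
Semi-major axis of the transfer orbit: a_t = (1.255144×10^8 + 5.05648×10^8)/2 = 3.155812×10^8 km.
The half-period of the transfer ellipse is t = π√(a_t³/μ) = 4.834×10^7 s.
The target's mean motion on its circular orbit is ω₂ = √(μ/r₂³) = 3.204×10^-8 rad/s.
Angle swept by the target during transfer: ω₂·t = 1.549 rad = 88.75°.
Arrival is 180° from departure on the ellipse, so φ = 180° − 88.75° = 91.25°.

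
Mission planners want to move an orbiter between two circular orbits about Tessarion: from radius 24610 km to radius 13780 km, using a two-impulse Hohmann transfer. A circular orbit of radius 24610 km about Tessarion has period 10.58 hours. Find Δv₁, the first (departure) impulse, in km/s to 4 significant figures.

Δv₁ = 0.6200 km/s

From Kepler's third law T² = 4π²r³/μ at r = 24610 km, T = 10.58 hours = 10.58 × 3600 s = 38088 s: μ = 4π²r³/T² = 4.05619×10^5 km³/s².
Semi-major axis of the transfer orbit: a_t = (24610 + 13780)/2 = 19195 km.
On the circular orbit at r = 24610 km, v_c = √(μ/r) = 4.060 km/s.
Vis-viva on the transfer ellipse at r = 24610 km gives v_t = √[μ(2/r − 1/a_t)] = 3.440 km/s.
Δv₁ = |v_t − v_c| = |3.440 − 4.060| = 0.6200 km/s.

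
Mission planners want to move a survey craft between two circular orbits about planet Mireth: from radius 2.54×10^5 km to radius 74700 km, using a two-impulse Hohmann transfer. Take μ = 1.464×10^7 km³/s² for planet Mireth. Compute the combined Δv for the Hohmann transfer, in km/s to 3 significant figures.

The Hohmann ellipse has a_t = (r₁ + r₂)/2 = 1.6435×10^5 km.
Circular speed at r₁: v₁ = √(μ/r₁) = √(1.464×10^7/2.540×10^5) = 7.592 km/s.
On the transfer ellipse at r₁, vis-viva equation gives v_a = √[μ(2/r₁ − 1/a_t)] = 5.118 km/s.
First burn Δv₁ = |v_a − v₁| = 2.474 km/s.
At r₂, v₂ = √(μ/r₂) = 13.9994 km/s.
Transfer-orbit speed at r₂: v_p = √[μ(2/r₂ − 1/a_t)] = 17.4037 km/s.
Second burn Δv₂ = |v₂ − v_p| = 3.404 km/s.
Total Δv = Δv₁ + Δv₂ = 5.878 km/s.

Δv = 5.88 km/s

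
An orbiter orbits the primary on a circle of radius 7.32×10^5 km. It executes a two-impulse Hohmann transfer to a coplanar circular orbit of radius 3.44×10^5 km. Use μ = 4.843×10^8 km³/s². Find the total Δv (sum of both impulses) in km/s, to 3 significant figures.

The Hohmann ellipse has a_t = (r₁ + r₂)/2 = 5.380×10^5 km.
At r₁ the circular-orbit speed is v₁ = √(μ/r₁) = 25.722 km/s.
Transfer-orbit speed at r₁ (v² = μ(2/r − 1/a)): v_a = √[μ(2/r₁ − 1/a_t)] = 20.568 km/s.
First burn Δv₁ = |v_a − v₁| = 5.154 km/s.
Circular speed at r₂: v₂ = √(μ/r₂) = 37.5213 km/s.
Transfer-orbit speed at r₂: v_p = √[μ(2/r₂ − 1/a_t)] = 43.7666 km/s.
Second burn Δv₂ = |v₂ − v_p| = 6.245 km/s.
Δv = Δv₁ + Δv₂ = 5.154 + 6.245 = 11.40 km/s.

Δv = 11.4 km/s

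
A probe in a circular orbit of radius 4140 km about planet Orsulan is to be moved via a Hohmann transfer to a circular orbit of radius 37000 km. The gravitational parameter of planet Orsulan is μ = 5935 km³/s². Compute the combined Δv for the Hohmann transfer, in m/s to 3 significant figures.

Δv = 629 m/s

The Hohmann ellipse has a_t = (r₁ + r₂)/2 = 20570 km.
At r₁ the circular-orbit speed is v₁ = √(μ/r₁) = 1.1973 km/s.
Transfer-orbit speed at r₁ (v² = μ(2/r − 1/a)): v_p = √[μ(2/r₁ − 1/a_t)] = 1.6058 km/s.
First burn Δv₁ = |v_p − v₁| = 0.4085 km/s.
At r₂, v₂ = √(μ/r₂) = 0.4005 km/s.
Transfer-orbit speed at r₂: v_a = √[μ(2/r₂ − 1/a_t)] = 0.1797 km/s.
Second burn Δv₂ = |v₂ − v_a| = 0.2208 km/s.
Total Δv = Δv₁ + Δv₂ = 0.6293 km/s.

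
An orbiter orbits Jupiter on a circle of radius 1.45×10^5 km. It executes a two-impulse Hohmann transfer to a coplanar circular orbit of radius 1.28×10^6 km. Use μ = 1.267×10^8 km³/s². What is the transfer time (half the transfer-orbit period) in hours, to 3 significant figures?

The Hohmann ellipse has a_t = (r₁ + r₂)/2 = 7.125×10^5 km.
Half the transfer-orbit period gives t = π√(a_t³/μ) = 1.679×10^5 s.
Converting: 1.679×10^5 s ÷ 3600 s/hour = 46.6 hours.

t = 46.6 hours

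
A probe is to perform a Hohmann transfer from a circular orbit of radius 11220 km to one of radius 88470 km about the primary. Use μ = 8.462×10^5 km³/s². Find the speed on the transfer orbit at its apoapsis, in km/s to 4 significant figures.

The Hohmann ellipse has a_t = (r₁ + r₂)/2 = 49845 km.
At apoapsis, r = 88470 km.
From the vis-viva equation, v = √[μ(2/r − 1/a_t)] = 1.467 km/s.

v = 1.467 km/s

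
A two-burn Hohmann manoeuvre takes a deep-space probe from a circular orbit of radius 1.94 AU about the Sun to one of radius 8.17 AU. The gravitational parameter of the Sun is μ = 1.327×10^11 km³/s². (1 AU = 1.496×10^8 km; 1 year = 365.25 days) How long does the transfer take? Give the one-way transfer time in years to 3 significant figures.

In km: r₁ = 1.94 × 1.496×10^8 = 2.90224×10^8 km; r₂ = 8.17 × 1.496×10^8 = 1.222232×10^9 km.
The Hohmann ellipse has a_t = (r₁ + r₂)/2 = 7.56228×10^8 km.
By Kepler's third law the transfer-orbit period is T = 2π√(a_t³/μ), so t = T/2 = 1.793×10^8 s.
Converting: 1.793×10^8 s ÷ 3.15576×10^7 s/year (365.25 × 86400) = 5.68 years.

t = 5.68 years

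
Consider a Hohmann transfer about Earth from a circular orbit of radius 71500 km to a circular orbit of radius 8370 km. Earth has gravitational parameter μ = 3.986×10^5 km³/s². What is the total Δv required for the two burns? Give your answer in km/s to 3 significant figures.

The Hohmann ellipse has a_t = (r₁ + r₂)/2 = 39935 km.
At r₁ the circular-orbit speed is v₁ = √(μ/r₁) = 2.361 km/s.
Transfer-orbit speed at r₁ (vis-viva equation): v_a = √[μ(2/r₁ − 1/a_t)] = 1.081 km/s.
First burn Δv₁ = |v_a − v₁| = 1.280 km/s.
At r₂, v₂ = √(μ/r₂) = 6.901 km/s.
Transfer-orbit speed at r₂: v_p = √[μ(2/r₂ − 1/a_t)] = 9.234 km/s.
Second burn Δv₂ = |v₂ − v_p| = 2.333 km/s.
Total Δv = Δv₁ + Δv₂ = 3.613 km/s.

Δv = 3.61 km/s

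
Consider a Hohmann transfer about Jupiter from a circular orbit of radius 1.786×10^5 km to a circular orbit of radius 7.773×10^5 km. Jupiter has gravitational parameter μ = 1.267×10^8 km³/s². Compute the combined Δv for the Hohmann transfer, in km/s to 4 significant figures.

Δv = 12.29 km/s

Semi-major axis of the transfer orbit: a_t = (1.786×10^5 + 7.773×10^5)/2 = 4.7795×10^5 km.
Circular speed at r₁: v₁ = √(μ/r₁) = √(1.267×10^8/1.786×10^5) = 26.6347 km/s.
On the transfer ellipse at r₁, vis-viva gives v_p = √[μ(2/r₁ − 1/a_t)] = 33.9665 km/s.
First burn Δv₁ = |v_p − v₁| = 7.3318 km/s.
At r₂, v₂ = √(μ/r₂) = 12.7672 km/s.
Transfer-orbit speed at r₂: v_a = √[μ(2/r₂ − 1/a_t)] = 7.80447 km/s.
Second burn Δv₂ = |v₂ − v_a| = 4.9627 km/s.
Δv = Δv₁ + Δv₂ = 7.3318 + 4.9627 = 12.29 km/s.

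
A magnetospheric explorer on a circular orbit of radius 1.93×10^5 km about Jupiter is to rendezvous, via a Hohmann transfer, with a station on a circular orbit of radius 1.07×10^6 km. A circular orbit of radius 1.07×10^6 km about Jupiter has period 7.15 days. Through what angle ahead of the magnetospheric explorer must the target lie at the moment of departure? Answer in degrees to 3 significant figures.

φ = 98.4°

From Kepler's third law T² = 4π²r³/μ at r = 1.07×10^6 km, T = 7.15 days = 7.15 × 86400 s = 6.1776×10^5 s: μ = 4π²r³/T² = 1.26728×10^8 km³/s².
Transfer-ellipse semi-major axis a_t = (r₁ + r₂)/2 = (1.930×10^5 + 1.070×10^6)/2 = 6.315×10^5 km.
The half-period of the transfer ellipse is t = π√(a_t³/μ) = 1.4005×10^5 s.
The target's mean motion on its circular orbit is ω₂ = √(μ/r₂³) = 1.0171×10^-5 rad/s.
Angle swept by the target during transfer: ω₂·t = 1.4244 rad = 81.61°.
The magnetospheric explorer traverses 180° on the transfer ellipse, so the target must lead by 180° − 81.61° = 98.4°.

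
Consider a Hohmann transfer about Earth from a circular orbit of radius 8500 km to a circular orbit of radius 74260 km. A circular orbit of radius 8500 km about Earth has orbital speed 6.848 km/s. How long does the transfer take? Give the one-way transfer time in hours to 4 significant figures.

t = 11.63 hours

From the circular-orbit relation v² = μ/r at r = 8500 km: μ = v²r = (6.848)² × 8500 = 3.98608×10^5 km³/s².
Transfer-ellipse semi-major axis a_t = (r₁ + r₂)/2 = (8500 + 74260)/2 = 41380 km.
Half the transfer-orbit period gives t = π√(a_t³/μ) = 41885 s.
Converting: 41885 s ÷ 3600 s/hour = 11.63 hours.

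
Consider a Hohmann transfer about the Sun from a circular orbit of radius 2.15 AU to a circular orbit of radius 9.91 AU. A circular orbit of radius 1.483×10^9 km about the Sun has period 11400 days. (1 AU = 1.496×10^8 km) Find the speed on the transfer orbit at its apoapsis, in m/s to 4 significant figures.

v = 5650 m/s

From Kepler's third law T² = 4π²r³/μ at r = 1.483×10^9 km, T = 11400 days = 11400 × 86400 s = 9.8496×10^8 s: μ = 4π²r³/T² = 1.32723×10^11 km³/s².
In km: r₁ = 2.15 × 1.496×10^8 = 3.2164×10^8 km; r₂ = 9.91 × 1.496×10^8 = 1.482536×10^9 km.
The Hohmann ellipse has a_t = (r₁ + r₂)/2 = 9.02088×10^8 km.
The apoapsis of the transfer ellipse is at r = 1.482536×10^9 km.
Vis-viva: v = √[μ(2/r − 1/a_t)] = √[1.32723×10^11 × (2/1.482536×10^9 − 1/9.02088×10^8)] = 5.650 km/s.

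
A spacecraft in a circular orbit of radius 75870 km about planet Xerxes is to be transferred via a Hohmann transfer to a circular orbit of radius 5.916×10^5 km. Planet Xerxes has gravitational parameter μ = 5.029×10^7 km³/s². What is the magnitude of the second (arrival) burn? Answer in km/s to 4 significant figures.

Δv₂ = 4.824 km/s

Semi-major axis of the transfer orbit: a_t = (75870 + 5.916×10^5)/2 = 3.33735×10^5 km.
On the circular orbit at r = 5.916×10^5 km, v_c = √(μ/r) = 9.220 km/s.
Vis-viva on the transfer ellipse at r = 5.916×10^5 km gives v_t = √[μ(2/r − 1/a_t)] = 4.396 km/s.
Δv₂ = |v_t − v_c| = |4.396 − 9.220| = 4.824 km/s.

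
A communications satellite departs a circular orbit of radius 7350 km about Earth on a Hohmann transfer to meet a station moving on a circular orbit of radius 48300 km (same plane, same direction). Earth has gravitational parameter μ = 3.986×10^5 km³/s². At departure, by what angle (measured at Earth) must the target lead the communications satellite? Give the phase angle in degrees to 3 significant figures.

The Hohmann ellipse has a_t = (r₁ + r₂)/2 = 27825 km.
Transfer time t = π√(a_t³/μ) = 23096 s.
Target angular speed ω₂ = √(μ/r₂³) = 5.9477×10^-5 rad/s.
Angle swept by the target during transfer: ω₂·t = 1.3737 rad = 78.71°.
The communications satellite traverses 180° on the transfer ellipse, so the target must lead by 180° − 78.71° = 101°.

φ = 101°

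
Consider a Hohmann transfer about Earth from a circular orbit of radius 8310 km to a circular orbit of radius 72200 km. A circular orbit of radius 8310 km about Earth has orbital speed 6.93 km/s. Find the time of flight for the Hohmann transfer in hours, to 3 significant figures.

t = 11.2 hours

From the circular-orbit relation v² = μ/r at r = 8310 km: μ = v²r = (6.93)² × 8310 = 3.99087×10^5 km³/s².
Transfer-ellipse semi-major axis a_t = (r₁ + r₂)/2 = (8310 + 72200)/2 = 40255 km.
Transfer time t = π√(a_t³/μ) = π√((40255)³ / 3.99087×10^5) = 40160 s.
Converting: 40160 s ÷ 3600 s/hour = 11.2 hours.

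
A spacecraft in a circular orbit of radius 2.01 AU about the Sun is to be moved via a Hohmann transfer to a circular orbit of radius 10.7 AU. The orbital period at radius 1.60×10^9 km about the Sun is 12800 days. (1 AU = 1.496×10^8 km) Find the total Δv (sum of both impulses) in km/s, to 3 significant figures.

Δv = 10.2 km/s

From Kepler's third law T² = 4π²r³/μ at r = 1.60×10^9 km, T = 12800 days = 12800 × 86400 s = 1.10592×10^9 s: μ = 4π²r³/T² = 1.32212×10^11 km³/s².
In km: r₁ = 2.01 × 1.496×10^8 = 3.00696×10^8 km; r₂ = 10.7 × 1.496×10^8 = 1.60072×10^9 km.
Transfer-ellipse semi-major axis a_t = (r₁ + r₂)/2 = (3.00696×10^8 + 1.60072×10^9)/2 = 9.50708×10^8 km.
Circular speed at r₁: v₁ = √(μ/r₁) = √(1.32212×10^11/3.00696×10^8) = 20.97 km/s.
Transfer-orbit speed at r₁ (v² = μ(2/r − 1/a)): v_p = √[μ(2/r₁ − 1/a_t)] = 27.21 km/s.
First burn Δv₁ = |v_p − v₁| = 6.240 km/s.
At r₂, v₂ = √(μ/r₂) = 9.088 km/s.
Transfer-orbit speed at r₂: v_a = √[μ(2/r₂ − 1/a_t)] = 5.111 km/s.
Second burn Δv₂ = |v₂ − v_a| = 3.977 km/s.
Total Δv = Δv₁ + Δv₂ = 10.22 km/s.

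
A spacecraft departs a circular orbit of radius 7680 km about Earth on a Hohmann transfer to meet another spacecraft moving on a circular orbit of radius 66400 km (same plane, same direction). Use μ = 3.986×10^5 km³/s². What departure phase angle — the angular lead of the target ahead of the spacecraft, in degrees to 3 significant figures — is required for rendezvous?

Transfer-ellipse semi-major axis a_t = (r₁ + r₂)/2 = (7680 + 66400)/2 = 37040 km.
Transfer time t = π√(a_t³/μ) = 35472 s.
Target angular speed ω₂ = √(μ/r₂³) = 3.6899×10^-5 rad/s.
Angle swept by the target during transfer: ω₂·t = 1.3089 rad = 74.99°.
The spacecraft traverses 180° on the transfer ellipse, so the target must lead by 180° − 74.99° = 105°.

φ = 105°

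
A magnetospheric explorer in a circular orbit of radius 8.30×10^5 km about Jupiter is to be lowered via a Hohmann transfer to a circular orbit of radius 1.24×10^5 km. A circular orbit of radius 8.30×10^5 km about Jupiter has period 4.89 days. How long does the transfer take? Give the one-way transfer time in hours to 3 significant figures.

From Kepler's third law T² = 4π²r³/μ at r = 8.30×10^5 km, T = 4.89 days = 4.89 × 86400 s = 4.22496×10^5 s: μ = 4π²r³/T² = 1.26459×10^8 km³/s².
Semi-major axis of the transfer orbit: a_t = (8.300×10^5 + 1.240×10^5)/2 = 4.770×10^5 km.
By Kepler's third law the transfer-orbit period is T = 2π√(a_t³/μ), so t = T/2 = 92040 s.
Converting: 92040 s ÷ 3600 s/hour = 25.6 hours.

t = 25.6 hours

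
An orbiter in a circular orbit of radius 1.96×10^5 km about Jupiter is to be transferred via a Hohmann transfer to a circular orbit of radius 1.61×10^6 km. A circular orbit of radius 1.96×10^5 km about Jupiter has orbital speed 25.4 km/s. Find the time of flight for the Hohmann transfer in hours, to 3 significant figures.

From the circular-orbit relation v² = μ/r at r = 1.96×10^5 km: μ = v²r = (25.4)² × 1.96×10^5 = 1.26451×10^8 km³/s².
The Hohmann ellipse has a_t = (r₁ + r₂)/2 = 9.030×10^5 km.
Half the transfer-orbit period gives t = π√(a_t³/μ) = 2.397×10^5 s.
Converting: 2.397×10^5 s ÷ 3600 s/hour = 66.6 hours.

t = 66.6 hours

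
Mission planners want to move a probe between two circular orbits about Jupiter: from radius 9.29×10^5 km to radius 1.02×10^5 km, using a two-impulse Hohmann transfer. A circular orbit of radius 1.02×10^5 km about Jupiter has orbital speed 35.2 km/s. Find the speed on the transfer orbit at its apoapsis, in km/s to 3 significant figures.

From the circular-orbit relation v² = μ/r at r = 1.02×10^5 km: μ = v²r = (35.2)² × 1.02×10^5 = 1.26382×10^8 km³/s².
Semi-major axis of the transfer orbit: a_t = (9.290×10^5 + 1.020×10^5)/2 = 5.155×10^5 km.
At apoapsis, r = 9.290×10^5 km.
Applying v² = μ(2/r − 1/a_t): v = 5.188 km/s.

v = 5.19 km/s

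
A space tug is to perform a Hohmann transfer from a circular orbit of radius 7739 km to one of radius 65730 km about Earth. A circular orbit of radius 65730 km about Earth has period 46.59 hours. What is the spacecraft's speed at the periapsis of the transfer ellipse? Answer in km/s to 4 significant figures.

v = 9.599 km/s

From Kepler's third law T² = 4π²r³/μ at r = 65730 km, T = 46.59 hours = 46.59 × 3600 s = 1.67724×10^5 s: μ = 4π²r³/T² = 3.98529×10^5 km³/s².
The Hohmann ellipse has a_t = (r₁ + r₂)/2 = 36734.5 km.
The periapsis of the transfer ellipse is at r = 7739 km.
Applying v² = μ(2/r − 1/a_t): v = 9.599 km/s.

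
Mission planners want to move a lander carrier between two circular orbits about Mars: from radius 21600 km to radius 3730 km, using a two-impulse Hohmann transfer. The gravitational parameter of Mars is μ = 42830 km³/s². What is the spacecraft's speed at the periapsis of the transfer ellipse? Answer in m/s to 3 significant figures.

The Hohmann ellipse has a_t = (r₁ + r₂)/2 = 12665 km.
At periapsis, r = 3730 km.
Vis-viva: v = √[μ(2/r − 1/a_t)] = √[42830 × (2/3730 − 1/12665)] = 4.425 km/s.

v = 4430 m/s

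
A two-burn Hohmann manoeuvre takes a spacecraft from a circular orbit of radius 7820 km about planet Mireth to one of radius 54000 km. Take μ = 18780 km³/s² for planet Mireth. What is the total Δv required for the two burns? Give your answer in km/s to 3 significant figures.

Semi-major axis of the transfer orbit: a_t = (7820 + 54000)/2 = 30910 km.
At r₁ the circular-orbit speed is v₁ = √(μ/r₁) = 1.5497 km/s.
Transfer-orbit speed at r₁ (v² = μ(2/r − 1/a)): v_p = √[μ(2/r₁ − 1/a_t)] = 2.0483 km/s.
First burn Δv₁ = |v_p − v₁| = 0.4986 km/s.
At r₂, v₂ = √(μ/r₂) = 0.5897 km/s.
Transfer-orbit speed at r₂: v_a = √[μ(2/r₂ − 1/a_t)] = 0.2966 km/s.
Second burn Δv₂ = |v₂ − v_a| = 0.2931 km/s.
Δv = Δv₁ + Δv₂ = 0.4986 + 0.2931 = 0.7917 km/s.

Δv = 0.792 km/s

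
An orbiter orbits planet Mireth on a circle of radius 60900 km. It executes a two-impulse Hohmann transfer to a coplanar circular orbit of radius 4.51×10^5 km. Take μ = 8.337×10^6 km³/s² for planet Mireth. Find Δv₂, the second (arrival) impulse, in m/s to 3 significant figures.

Δv₂ = 2200 m/s

The Hohmann ellipse has a_t = (r₁ + r₂)/2 = 2.5595×10^5 km.
On the circular orbit at r = 4.510×10^5 km, v_c = √(μ/r) = 4.299 km/s.
Vis-viva on the transfer ellipse at r = 4.510×10^5 km gives v_t = √[μ(2/r − 1/a_t)] = 2.097 km/s.
Δv₂ = |v_t − v_c| = |2.097 − 4.299| = 2.202 km/s.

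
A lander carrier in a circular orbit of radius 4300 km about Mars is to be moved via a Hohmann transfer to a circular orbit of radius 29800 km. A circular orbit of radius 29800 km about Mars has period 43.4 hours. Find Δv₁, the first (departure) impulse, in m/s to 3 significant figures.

Δv₁ = 1020 m/s

From Kepler's third law T² = 4π²r³/μ at r = 29800 km, T = 43.4 hours = 43.4 × 3600 s = 1.5624×10^5 s: μ = 4π²r³/T² = 42798.1 km³/s².
Semi-major axis of the transfer orbit: a_t = (4300 + 29800)/2 = 17050 km.
On the circular orbit at r = 4300 km, v_c = √(μ/r) = 3.155 km/s.
Transfer-orbit speed at the same r (vis-viva, a = a_t): v_t = √[μ(2/r − 1/a_t)] = 4.171 km/s.
Δv₁ = |v_t − v_c| = |4.171 − 3.155| = 1.016 km/s.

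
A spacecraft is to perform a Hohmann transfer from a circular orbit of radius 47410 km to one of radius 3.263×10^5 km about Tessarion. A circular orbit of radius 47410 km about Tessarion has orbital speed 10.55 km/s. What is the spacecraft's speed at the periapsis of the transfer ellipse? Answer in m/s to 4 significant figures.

v = 13940 m/s

From the circular-orbit relation v² = μ/r at r = 47410 km: μ = v²r = (10.55)² × 47410 = 5.27685×10^6 km³/s².
Transfer-ellipse semi-major axis a_t = (r₁ + r₂)/2 = (47410 + 3.263×10^5)/2 = 1.86855×10^5 km.
The periapsis of the transfer ellipse is at r = 47410 km.
From the vis-viva equation, v = √[μ(2/r − 1/a_t)] = 13.94 km/s.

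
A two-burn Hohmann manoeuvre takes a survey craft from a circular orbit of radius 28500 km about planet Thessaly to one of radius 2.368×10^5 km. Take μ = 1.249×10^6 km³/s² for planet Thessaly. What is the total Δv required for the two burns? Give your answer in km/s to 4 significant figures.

Δv = 3.457 km/s

Semi-major axis of the transfer orbit: a_t = (28500 + 2.368×10^5)/2 = 1.3265×10^5 km.
At r₁ the circular-orbit speed is v₁ = √(μ/r₁) = 6.620 km/s.
Transfer-orbit speed at r₁ (v² = μ(2/r − 1/a)): v_p = √[μ(2/r₁ − 1/a_t)] = 8.845 km/s.
First burn Δv₁ = |v_p − v₁| = 2.225 km/s.
At r₂, v₂ = √(μ/r₂) = 2.297 km/s.
Transfer-orbit speed at r₂: v_a = √[μ(2/r₂ − 1/a_t)] = 1.065 km/s.
Second burn Δv₂ = |v₂ − v_a| = 1.232 km/s.
Δv = Δv₁ + Δv₂ = 2.225 + 1.232 = 3.457 km/s.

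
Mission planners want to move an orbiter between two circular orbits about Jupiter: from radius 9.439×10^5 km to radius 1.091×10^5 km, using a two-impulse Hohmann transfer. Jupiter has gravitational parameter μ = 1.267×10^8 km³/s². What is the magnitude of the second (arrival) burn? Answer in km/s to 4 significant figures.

Δv₂ = 11.55 km/s

Semi-major axis of the transfer orbit: a_t = (9.439×10^5 + 1.091×10^5)/2 = 5.265×10^5 km.
Circular speed at r = 1.091×10^5 km: v_c = √(μ/r) = 34.08 km/s.
Vis-viva on the transfer ellipse at r = 1.091×10^5 km gives v_t = √[μ(2/r − 1/a_t)] = 45.63 km/s.
Δv₂ = |v_t − v_c| = |45.63 − 34.08| = 11.55 km/s.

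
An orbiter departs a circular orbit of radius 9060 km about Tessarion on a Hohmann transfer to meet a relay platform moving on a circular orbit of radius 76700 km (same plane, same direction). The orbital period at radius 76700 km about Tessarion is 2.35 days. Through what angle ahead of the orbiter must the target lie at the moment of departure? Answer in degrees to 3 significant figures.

From Kepler's third law T² = 4π²r³/μ at r = 76700 km, T = 2.35 days = 2.35 × 86400 s = 2.0304×10^5 s: μ = 4π²r³/T² = 4.32098×10^5 km³/s².
The Hohmann ellipse has a_t = (r₁ + r₂)/2 = 42880 km.
The half-period of the transfer ellipse is t = π√(a_t³/μ) = 42436.6 s.
Target angular speed ω₂ = √(μ/r₂³) = 3.09456×10^-5 rad/s.
Angle swept by the target during transfer: ω₂·t = 1.3132 rad = 75.24°.
Arrival is 180° from departure on the ellipse, so φ = 180° − 75.24° = 105°.

φ = 105°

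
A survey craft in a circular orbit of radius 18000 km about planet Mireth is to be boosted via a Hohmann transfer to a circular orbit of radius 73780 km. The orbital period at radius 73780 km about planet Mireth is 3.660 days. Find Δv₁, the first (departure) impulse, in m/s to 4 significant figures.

Δv₁ = 795.3 m/s

From Kepler's third law T² = 4π²r³/μ at r = 73780 km, T = 3.660 days = 3.660 × 86400 s = 3.16224×10^5 s: μ = 4π²r³/T² = 1.58557×10^5 km³/s².
The Hohmann ellipse has a_t = (r₁ + r₂)/2 = 45890 km.
On the circular orbit at r = 18000 km, v_c = √(μ/r) = 2.9680 km/s.
Vis-viva on the transfer ellipse at r = 18000 km gives v_t = √[μ(2/r − 1/a_t)] = 3.7633 km/s.
Δv₁ = |v_t − v_c| = |3.7633 − 2.9680| = 0.7953 km/s.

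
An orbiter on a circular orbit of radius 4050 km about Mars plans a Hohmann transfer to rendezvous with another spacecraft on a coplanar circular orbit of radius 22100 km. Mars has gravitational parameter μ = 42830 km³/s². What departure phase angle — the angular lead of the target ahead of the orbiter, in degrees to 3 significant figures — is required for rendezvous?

Semi-major axis of the transfer orbit: a_t = (4050 + 22100)/2 = 13075 km.
Transfer time t = π√(a_t³/μ) = 22695 s.
Target angular speed ω₂ = √(μ/r₂³) = 6.2992×10^-5 rad/s.
Angle swept by the target during transfer: ω₂·t = 1.4296 rad = 81.91°.
The orbiter traverses 180° on the transfer ellipse, so the target must lead by 180° − 81.91° = 98.1°.

φ = 98.1°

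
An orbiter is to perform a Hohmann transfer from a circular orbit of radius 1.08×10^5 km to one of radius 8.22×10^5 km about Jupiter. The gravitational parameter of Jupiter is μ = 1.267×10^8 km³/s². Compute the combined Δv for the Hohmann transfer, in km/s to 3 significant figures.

Semi-major axis of the transfer orbit: a_t = (1.080×10^5 + 8.220×10^5)/2 = 4.650×10^5 km.
Circular speed at r₁: v₁ = √(μ/r₁) = √(1.267×10^8/1.080×10^5) = 34.25 km/s.
Transfer-orbit speed at r₁ (vis-viva): v_p = √[μ(2/r₁ − 1/a_t)] = 45.54 km/s.
First burn Δv₁ = |v_p − v₁| = 11.29 km/s.
Circular speed at r₂: v₂ = √(μ/r₂) = 12.415 km/s.
Transfer-orbit speed at r₂: v_a = √[μ(2/r₂ − 1/a_t)] = 5.9833 km/s.
Second burn Δv₂ = |v₂ − v_a| = 6.432 km/s.
Total Δv = Δv₁ + Δv₂ = 17.72 km/s.

Δv = 17.7 km/s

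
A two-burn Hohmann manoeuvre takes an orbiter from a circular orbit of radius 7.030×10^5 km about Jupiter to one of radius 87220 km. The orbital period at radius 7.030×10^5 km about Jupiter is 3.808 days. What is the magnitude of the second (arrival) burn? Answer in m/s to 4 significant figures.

From Kepler's third law T² = 4π²r³/μ at r = 7.030×10^5 km, T = 3.808 days = 3.808 × 86400 s = 3.290112×10^5 s: μ = 4π²r³/T² = 1.26708×10^8 km³/s².
The Hohmann ellipse has a_t = (r₁ + r₂)/2 = 3.9511×10^5 km.
On the circular orbit at r = 87220 km, v_c = √(μ/r) = 38.11 km/s.
Transfer-orbit speed at the same r (vis-viva, a = a_t): v_t = √[μ(2/r − 1/a_t)] = 50.84 km/s.
Δv₂ = |v_t − v_c| = |50.84 − 38.11| = 12.73 km/s.

Δv₂ = 12730 m/s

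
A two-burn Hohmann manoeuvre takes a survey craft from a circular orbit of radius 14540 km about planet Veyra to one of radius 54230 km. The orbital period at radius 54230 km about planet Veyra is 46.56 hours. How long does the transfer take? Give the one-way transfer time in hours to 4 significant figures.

From Kepler's third law T² = 4π²r³/μ at r = 54230 km, T = 46.56 hours = 46.56 × 3600 s = 1.67616×10^5 s: μ = 4π²r³/T² = 2.24103×10^5 km³/s².
Semi-major axis of the transfer orbit: a_t = (14540 + 54230)/2 = 34385 km.
Half the transfer-orbit period gives t = π√(a_t³/μ) = 42310 s.
Converting: 42310 s ÷ 3600 s/hour = 11.75 hours.

t = 11.75 hours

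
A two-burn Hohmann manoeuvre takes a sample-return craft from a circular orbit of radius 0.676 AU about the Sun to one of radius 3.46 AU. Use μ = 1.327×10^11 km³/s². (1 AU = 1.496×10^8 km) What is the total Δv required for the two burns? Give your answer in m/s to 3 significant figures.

Δv = 17500 m/s

In km: r₁ = 0.676 × 1.496×10^8 = 1.011296×10^8 km; r₂ = 3.46 × 1.496×10^8 = 5.17616×10^8 km.
Transfer-ellipse semi-major axis a_t = (r₁ + r₂)/2 = (1.011296×10^8 + 5.17616×10^8)/2 = 3.093728×10^8 km.
At r₁ the circular-orbit speed is v₁ = √(μ/r₁) = 36.224 km/s.
On the transfer ellipse at r₁, vis-viva gives v_p = √[μ(2/r₁ − 1/a_t)] = 46.855 km/s.
First burn Δv₁ = |v_p − v₁| = 10.63 km/s.
Circular speed at r₂: v₂ = √(μ/r₂) = 16.011 km/s.
Transfer-orbit speed at r₂: v_a = √[μ(2/r₂ − 1/a_t)] = 9.1544 km/s.
Second burn Δv₂ = |v₂ − v_a| = 6.857 km/s.
Δv = Δv₁ + Δv₂ = 10.63 + 6.857 = 17.49 km/s.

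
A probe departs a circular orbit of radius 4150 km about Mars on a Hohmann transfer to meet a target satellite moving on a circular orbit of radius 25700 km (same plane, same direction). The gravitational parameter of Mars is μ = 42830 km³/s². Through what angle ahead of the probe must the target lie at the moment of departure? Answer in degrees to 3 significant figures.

φ = 100°

Semi-major axis of the transfer orbit: a_t = (4150 + 25700)/2 = 14925 km.
The half-period of the transfer ellipse is t = π√(a_t³/μ) = 27679 s.
Target angular speed ω₂ = √(μ/r₂³) = 5.0231×10^-5 rad/s.
Angle swept by the target during transfer: ω₂·t = 1.3903 rad = 79.66°.
The probe traverses 180° on the transfer ellipse, so the target must lead by 180° − 79.66° = 100°.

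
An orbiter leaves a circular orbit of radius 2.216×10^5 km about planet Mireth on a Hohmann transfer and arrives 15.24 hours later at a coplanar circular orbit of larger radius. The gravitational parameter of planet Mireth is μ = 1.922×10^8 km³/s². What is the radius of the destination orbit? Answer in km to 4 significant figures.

Transfer time t = 15.24 hours = 54864 s, and t = π√(a_t³/μ).
So a_t = (μ t²/π²)^(1/3) = (1.922×10^8 × (54864)² / π²)^(1/3) = 3.8846×10^5 km.
Since a_t = (r₁ + r₂)/2, r₂ = 2a_t − r₁ = 2×3.8846×10^5 − 2.216×10^5 = 5.5532×10^5 km.

r₂ = 5.553×10^5 km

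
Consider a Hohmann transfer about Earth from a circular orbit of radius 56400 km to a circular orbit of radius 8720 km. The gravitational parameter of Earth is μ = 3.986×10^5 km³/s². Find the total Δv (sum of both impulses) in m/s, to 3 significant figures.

Δv = 3420 m/s

The Hohmann ellipse has a_t = (r₁ + r₂)/2 = 32560 km.
At r₁ the circular-orbit speed is v₁ = √(μ/r₁) = 2.6585 km/s.
On the transfer ellipse at r₁, vis-viva gives v_a = √[μ(2/r₁ − 1/a_t)] = 1.3758 km/s.
First burn Δv₁ = |v_a − v₁| = 1.283 km/s.
At r₂, v₂ = √(μ/r₂) = 6.761 km/s.
Transfer-orbit speed at r₂: v_p = √[μ(2/r₂ − 1/a_t)] = 8.898 km/s.
Second burn Δv₂ = |v₂ − v_p| = 2.137 km/s.
Δv = Δv₁ + Δv₂ = 1.283 + 2.137 = 3.420 km/s.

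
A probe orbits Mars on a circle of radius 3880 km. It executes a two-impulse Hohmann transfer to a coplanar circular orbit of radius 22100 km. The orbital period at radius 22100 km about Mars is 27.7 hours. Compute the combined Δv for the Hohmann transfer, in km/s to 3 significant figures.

From Kepler's third law T² = 4π²r³/μ at r = 22100 km, T = 27.7 hours = 27.7 × 3600 s = 99720 s: μ = 4π²r³/T² = 42852.1 km³/s².
Transfer-ellipse semi-major axis a_t = (r₁ + r₂)/2 = (3880 + 22100)/2 = 12990 km.
Circular speed at r₁: v₁ = √(μ/r₁) = √(42852.1/3880) = 3.3233 km/s.
On the transfer ellipse at r₁, v² = μ(2/r − 1/a) gives v_p = √[μ(2/r₁ − 1/a_t)] = 4.3347 km/s.
First burn Δv₁ = |v_p − v₁| = 1.0114 km/s.
Circular speed at r₂: v₂ = √(μ/r₂) = 1.39248 km/s.
Transfer-orbit speed at r₂: v_a = √[μ(2/r₂ − 1/a_t)] = 0.761029 km/s.
Second burn Δv₂ = |v₂ − v_a| = 0.63145 km/s.
Δv = Δv₁ + Δv₂ = 1.0114 + 0.63145 = 1.643 km/s.

Δv = 1.64 km/s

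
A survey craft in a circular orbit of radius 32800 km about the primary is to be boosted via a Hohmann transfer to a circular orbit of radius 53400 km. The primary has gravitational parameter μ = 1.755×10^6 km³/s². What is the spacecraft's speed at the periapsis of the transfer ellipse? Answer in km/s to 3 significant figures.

v = 8.14 km/s

Transfer-ellipse semi-major axis a_t = (r₁ + r₂)/2 = (32800 + 53400)/2 = 43100 km.
At periapsis, r = 32800 km.
From the vis-viva equation, v = √[μ(2/r − 1/a_t)] = 8.142 km/s.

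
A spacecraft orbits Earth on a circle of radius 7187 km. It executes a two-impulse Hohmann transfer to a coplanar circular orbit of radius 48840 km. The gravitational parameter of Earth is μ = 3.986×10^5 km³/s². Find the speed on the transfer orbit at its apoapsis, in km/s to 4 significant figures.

The Hohmann ellipse has a_t = (r₁ + r₂)/2 = 28013.5 km.
The apoapsis of the transfer ellipse is at r = 48840 km.
From the vis-viva equation, v = √[μ(2/r − 1/a_t)] = 1.447 km/s.

v = 1.447 km/s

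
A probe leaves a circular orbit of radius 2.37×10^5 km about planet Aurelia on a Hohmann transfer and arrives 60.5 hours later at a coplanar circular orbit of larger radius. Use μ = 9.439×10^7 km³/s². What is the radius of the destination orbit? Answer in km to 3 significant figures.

r₂ = 1.30×10^6 km

Transfer time t = 60.5 hours = 2.178×10^5 s, and t = π√(a_t³/μ).
So a_t = (μ t²/π²)^(1/3) = (9.439×10^7 × (2.178×10^5)² / π²)^(1/3) = 7.6839×10^5 km.
Since a_t = (r₁ + r₂)/2, r₂ = 2a_t − r₁ = 2×7.6839×10^5 − 2.370×10^5 = 1.29978×10^6 km.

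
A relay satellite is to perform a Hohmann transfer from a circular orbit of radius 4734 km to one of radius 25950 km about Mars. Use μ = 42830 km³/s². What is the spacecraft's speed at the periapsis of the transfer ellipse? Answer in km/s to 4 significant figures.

The Hohmann ellipse has a_t = (r₁ + r₂)/2 = 15342 km.
At periapsis, r = 4734 km.
From the vis-viva equation, v = √[μ(2/r − 1/a_t)] = 3.912 km/s.

v = 3.912 km/s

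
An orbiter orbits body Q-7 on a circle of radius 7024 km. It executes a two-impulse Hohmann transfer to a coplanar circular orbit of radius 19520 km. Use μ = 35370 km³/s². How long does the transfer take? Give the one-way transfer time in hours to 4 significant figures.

t = 7.095 hours

The Hohmann ellipse has a_t = (r₁ + r₂)/2 = 13272 km.
Transfer time t = π√(a_t³/μ) = π√((13272)³ / 35370) = 25541 s.
Converting: 25541 s ÷ 3600 s/hour = 7.095 hours.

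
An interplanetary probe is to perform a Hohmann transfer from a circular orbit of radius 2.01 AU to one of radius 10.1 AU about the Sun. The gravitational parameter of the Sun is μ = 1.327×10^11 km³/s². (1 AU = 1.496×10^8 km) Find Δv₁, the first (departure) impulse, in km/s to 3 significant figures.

Δv₁ = 6.12 km/s

In km: r₁ = 2.01 × 1.496×10^8 = 3.00696×10^8 km; r₂ = 10.1 × 1.496×10^8 = 1.51096×10^9 km.
Transfer-ellipse semi-major axis a_t = (r₁ + r₂)/2 = (3.00696×10^8 + 1.51096×10^9)/2 = 9.05828×10^8 km.
Circular speed at r = 3.00696×10^8 km: v_c = √(μ/r) = 21.0074 km/s.
Vis-viva on the transfer ellipse at r = 3.00696×10^8 km gives v_t = √[μ(2/r − 1/a_t)] = 27.1316 km/s.
Δv₁ = |v_t − v_c| = |27.1316 − 21.0074| = 6.124 km/s.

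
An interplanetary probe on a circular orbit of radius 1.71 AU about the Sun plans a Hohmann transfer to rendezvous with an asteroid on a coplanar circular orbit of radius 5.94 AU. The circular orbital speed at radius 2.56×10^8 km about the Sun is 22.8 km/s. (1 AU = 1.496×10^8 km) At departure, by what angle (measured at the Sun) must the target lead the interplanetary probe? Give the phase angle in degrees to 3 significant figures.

φ = 87.0°

From the circular-orbit relation v² = μ/r at r = 2.56×10^8 km: μ = v²r = (22.8)² × 2.56×10^8 = 1.33079×10^11 km³/s².
In km: r₁ = 1.71 × 1.496×10^8 = 2.55816×10^8 km; r₂ = 5.94 × 1.496×10^8 = 8.88624×10^8 km.
The Hohmann ellipse has a_t = (r₁ + r₂)/2 = 5.7222×10^8 km.
Transfer time t = π√(a_t³/μ) = 1.17880×10^8 s.
Target angular speed ω₂ = √(μ/r₂³) = 1.37714×10^-8 rad/s.
Angle swept by the target during transfer: ω₂·t = 1.6234 rad = 93.01°.
The interplanetary probe traverses 180° on the transfer ellipse, so the target must lead by 180° − 93.01° = 87.0°.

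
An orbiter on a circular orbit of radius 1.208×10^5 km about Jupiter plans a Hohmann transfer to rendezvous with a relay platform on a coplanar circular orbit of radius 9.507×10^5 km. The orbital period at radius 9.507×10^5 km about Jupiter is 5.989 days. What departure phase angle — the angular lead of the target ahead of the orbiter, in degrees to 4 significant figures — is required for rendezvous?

From Kepler's third law T² = 4π²r³/μ at r = 9.507×10^5 km, T = 5.989 days = 5.989 × 86400 s = 5.174496×10^5 s: μ = 4π²r³/T² = 1.26693×10^8 km³/s².
Transfer-ellipse semi-major axis a_t = (r₁ + r₂)/2 = (1.208×10^5 + 9.507×10^5)/2 = 5.3575×10^5 km.
The half-period of the transfer ellipse is t = π√(a_t³/μ) = 1.09450×10^5 s.
The target's mean motion on its circular orbit is ω₂ = √(μ/r₂³) = 1.21426×10^-5 rad/s.
Angle swept by the target during transfer: ω₂·t = 1.32901 rad = 76.147°.
The orbiter traverses 180° on the transfer ellipse, so the target must lead by 180° − 76.147° = 103.9°.

φ = 103.9°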